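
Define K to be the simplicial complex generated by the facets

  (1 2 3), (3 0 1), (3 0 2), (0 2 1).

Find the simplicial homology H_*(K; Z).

H_0 = Z,  H_1 = 0,  H_2 = Z.

Fix the vertex order 0 < 1 < 2 < 3 and write every simplex with vertices in increasing order. Then dim K = 2 and the simplices of K are:

  0-simplices (4): [0], [1], [2], [3]
  1-simplices (6): [0,1], [0,2], [0,3], [1,2], [1,3], [2,3]
  2-simplices (4): [0,1,2], [0,1,3], [0,2,3], [1,2,3]

giving chain groups C_0 ≅ Z^4, C_1 ≅ Z^6, C_2 ≅ Z^4.

∂_1: C_1 → C_0 is given by ∂[p,q] = [q] − [p]. For instance
  ∂[0,1] = [1] − [0].
The 4×6 boundary matrix has rank 3 and Smith normal form diag(1,1,1).

The boundary map ∂_2: C_2 → C_1 acts by ∂[p,q,r] = [q,r] − [p,r] + [p,q]. For instance
  ∂[1,2,3] = [2,3] − [1,3] + [1,2],
  ∂[0,1,3] = [1,3] − [0,3] + [0,1].
As a 6×4 matrix over Z this has rank 3, with invariant factors (1,1,1).

Now H_k = ker ∂_k / im ∂_{k+1}, so:

  H_0: rank C_0 − rank ∂_1 = 4 − 3 = 1, and the invariant factors of ∂_1 are all 1, so H_0 = Z.
  H_1: rank ker ∂_1 − rank ∂_2 = (6 − 3) − 3 = 0, and the invariant factors of ∂_2 are all 1, so H_1 = 0.
  H_2: rank ker ∂_2 − rank ∂_3 = (4 − 3) − 0 = 1, and there is no ∂_3, so H_2 = Z.

As a check, the Euler characteristic is 4 − 6 + 4 = 2, which agrees with 1 − 0 + 1 = 2.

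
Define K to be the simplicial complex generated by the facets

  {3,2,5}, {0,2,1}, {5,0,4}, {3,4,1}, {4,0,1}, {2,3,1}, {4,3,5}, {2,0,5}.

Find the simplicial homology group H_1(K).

Fix the vertex order 0 < 1 < 2 < 3 < 4 < 5 and write every simplex with vertices in increasing order. Then dim K = 2 and the simplices of K are:

  0-simplices (6): [0], [1], [2], [3], [4], [5]
  1-simplices (12): [0,1], [0,2], [0,4], [0,5], [1,2], [1,3], [1,4], [2,3], [2,5], [3,4], [3,5], [4,5]
  2-simplices (8): [0,1,2], [0,1,4], [0,2,5], [0,4,5], [1,2,3], [1,3,4], [2,3,5], [3,4,5]

so the chain groups are C_0 ≅ Z^6, C_1 ≅ Z^12, C_2 ≅ Z^8.

Boundary ∂_1: C_1 → C_0 sends each edge [p,q] (with p < q) to q − p. For instance
  ∂[1,4] = [4] − [1].
This gives a 6×12 integer matrix of rank 5; reducing to Smith normal form yields diagonal entries (1,1,1,1,1).

Boundary ∂_2: C_2 → C_1 acts by ∂[p,q,r] = [q,r] − [p,r] + [p,q]. For instance
  ∂[3,4,5] = [4,5] − [3,5] + [3,4],
  ∂[1,2,3] = [2,3] − [1,3] + [1,2].
The resulting 12×8 matrix has rank 7, and its Smith normal form has invariant factors (1,1,1,1,1,1,1).

Computing H_k = (kernel of ∂_k) / (image of ∂_{k+1}):

  H_1: rank ker ∂_1 − rank ∂_2 = (12 − 5) − 7 = 0, and the invariant factors of ∂_2 are all 1, so H_1 ≅ 0.

(K is a triangulation of the 2-sphere S^2.)

H_1 = 0.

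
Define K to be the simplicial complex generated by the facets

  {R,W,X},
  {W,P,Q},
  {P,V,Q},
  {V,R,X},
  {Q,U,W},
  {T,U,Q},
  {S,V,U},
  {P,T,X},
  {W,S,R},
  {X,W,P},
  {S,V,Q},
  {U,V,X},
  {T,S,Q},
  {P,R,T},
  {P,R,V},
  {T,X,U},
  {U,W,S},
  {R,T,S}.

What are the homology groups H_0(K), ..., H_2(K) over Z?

H_0 = Z,  H_1 = Z ⊕ Z/2,  H_2 = 0.

Take the total order P < Q < R < S < T < U < V < W < X on the vertex set. Then K (dimension 2) consists of the simplices:

  0-simplices (9): P, Q, R, S, T, U, V, W, X
  1-simplices (27): PQ, PR, PT, PV, PW, PX, QS, QT, QU, QV, QW, RS, RT, RV, RW, RX, ST, SU, SV, SW, TU, TX, UV, UW, UX, VX, WX
  2-simplices (18): PQV, PQW, PRT, PRV, PTX, PWX, QST, QSV, QTU, QUW, RST, RSW, RVX, RWX, SUV, SUW, TUX, UVX

so the chain groups are C_0 ≅ Z^9, C_1 ≅ Z^27, C_2 ≅ Z^18.

∂_1: C_1 → C_0 maps an edge to its endpoints' difference, ∂[p,q] = q − p. For instance
  ∂PQ = Q − P.
This gives a 9×27 integer matrix of rank 8; reducing to Smith normal form yields diagonal entries (1,1,1,1,1,1,1,1).

The boundary map ∂_2: C_2 → C_1 acts by ∂[p,q,r] = [q,r] − [p,r] + [p,q]. For instance
  ∂SUW = UW − SW + SU,
  ∂PQV = QV − PV + PQ.
The resulting 27×18 matrix has rank 18, and its Smith normal form has invariant factors (1,1,1,1,1,1,1,1,1,1,1,1,1,1,1,1,1,2).

From H_k ≅ ker(∂_k) / im(∂_{k+1}) we obtain:

  H_0: rank C_0 − rank ∂_1 = 9 − 8 = 1, and the invariant factors of ∂_1 are all 1, so H_0 ≅ Z.
  H_1: rank ker ∂_1 − rank ∂_2 = (27 − 8) − 18 = 1, and ∂_2 has invariant factor 2 > 1, so H_1 ≅ Z ⊕ Z/2.
  H_2: rank ker ∂_2 − rank ∂_3 = (18 − 18) − 0 = 0, and there is no ∂_3, so H_2 ≅ 0.

(K is a triangulation of the Klein bottle.)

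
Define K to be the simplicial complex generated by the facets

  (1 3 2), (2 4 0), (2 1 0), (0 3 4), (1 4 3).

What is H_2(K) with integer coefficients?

K has 5 vertices, 10 edges, 5 triangles.
rank ∂_2 = 5, rank ∂_3 = 0 ⇒ b_2 = 5 − 5 − 0 = 0. So H_2 = 0.

H_2 = 0.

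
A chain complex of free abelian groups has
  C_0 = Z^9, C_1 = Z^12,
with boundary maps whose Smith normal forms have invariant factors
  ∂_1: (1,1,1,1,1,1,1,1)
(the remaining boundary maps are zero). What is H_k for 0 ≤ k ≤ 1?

H_0 ≅ Z,  H_1 ≅ Z^4.

H_0: b_0 = 9 − 0 − 8 = 1; torsion from ∂_1 factors > 1: none. So H_0 ≅ Z.
H_1: b_1 = 12 − 8 − 0 = 4; torsion from ∂_2 factors > 1: none. So H_1 ≅ Z^4.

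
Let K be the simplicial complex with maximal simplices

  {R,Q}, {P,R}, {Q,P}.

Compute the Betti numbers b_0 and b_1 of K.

Fix the vertex order P < Q < R and write every simplex with vertices in increasing order. Then dim K = 1 and the simplices of K are:

  0-simplices (3): P, Q, R
  1-simplices (3): PQ, PR, QR

so the chain groups are C_0 ≅ Z^3, C_1 ≅ Z^3.

The boundary map ∂_1: C_1 → C_0 is given by ∂[p,q] = [q] − [p]. For instance
  ∂QR = R − Q.
This gives a 3×3 integer matrix of rank 2; reducing to Smith normal form yields diagonal entries (1,1).

Reading off H_k = ker ∂_k / im ∂_{k+1}:

  H_0: rank C_0 − rank ∂_1 = 3 − 2 = 1, and the invariant factors of ∂_1 are all 1, so H_0 = Z.
  H_1: rank ker ∂_1 − rank ∂_2 = (3 − 2) − 0 = 1, and there is no ∂_2, so H_1 = Z.

Hence the Betti numbers are b_0 = 1, b_1 = 1.

b_0 = 1, b_1 = 1.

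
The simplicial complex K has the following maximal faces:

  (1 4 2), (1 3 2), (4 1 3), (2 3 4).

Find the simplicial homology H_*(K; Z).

H_0 ≅ Z,  H_1 = 0,  H_2 ≅ Z.

Take the total order 1 < 2 < 3 < 4 on the vertex set. Then K (dimension 2) consists of the simplices:

  0-simplices (4): [1], [2], [3], [4]
  1-simplices (6): [1,2], [1,3], [1,4], [2,3], [2,4], [3,4]
  2-simplices (4): [1,2,3], [1,2,4], [1,3,4], [2,3,4]

so the chain groups are C_0 ≅ Z^4, C_1 ≅ Z^6, C_2 ≅ Z^4.

Boundary ∂_1: C_1 → C_0 is given by ∂[p,q] = [q] − [p].
This gives a 4×6 integer matrix of rank 3; reducing to Smith normal form yields diagonal entries (1,1,1).

The boundary map ∂_2: C_2 → C_1 sends each 2-simplex [p,q,r] to [q,r] − [p,r] + [p,q]. For instance
  ∂[1,3,4] = [3,4] − [1,4] + [1,3],
  ∂[2,3,4] = [3,4] − [2,4] + [2,3].
The 6×4 boundary matrix has rank 3 and Smith normal form diag(1,1,1).

Reading off H_k = ker ∂_k / im ∂_{k+1}:

  H_0: rank C_0 − rank ∂_1 = 4 − 3 = 1, and the invariant factors of ∂_1 are all 1, so H_0 = Z.
  H_1: rank ker ∂_1 − rank ∂_2 = (6 − 3) − 3 = 0, and the invariant factors of ∂_2 are all 1, so H_1 = 0.
  H_2: rank ker ∂_2 − rank ∂_3 = (4 − 3) − 0 = 1, and there is no ∂_3, so H_2 = Z.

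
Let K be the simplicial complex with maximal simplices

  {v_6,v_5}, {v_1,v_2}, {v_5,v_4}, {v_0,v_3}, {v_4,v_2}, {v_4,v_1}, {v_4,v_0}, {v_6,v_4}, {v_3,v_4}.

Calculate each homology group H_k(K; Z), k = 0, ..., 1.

H_0 ≅ Z,  H_1 ≅ Z^3.

Fix the vertex order v_0 < v_1 < v_2 < v_3 < v_4 < v_5 < v_6 and write every simplex with vertices in increasing order. Then dim K = 1 and the simplices of K are:

  0-simplices (7): [v_0], [v_1], [v_2], [v_3], [v_4], [v_5], [v_6]
  1-simplices (9): [v_0,v_3], [v_0,v_4], [v_1,v_2], [v_1,v_4], [v_2,v_4], [v_3,v_4], [v_4,v_5], [v_4,v_6], [v_5,v_6]

giving chain groups C_0 ≅ Z^7, C_1 ≅ Z^9.

Boundary ∂_1: C_1 → C_0 is given by ∂[p,q] = [q] − [p]. For instance
  ∂[v_1,v_2] = [v_2] − [v_1].
The resulting 7×9 matrix has rank 6, and its Smith normal form has invariant factors (1,1,1,1,1,1).

Reading off H_k = ker ∂_k / im ∂_{k+1}:

  H_0: rank C_0 − rank ∂_1 = 7 − 6 = 1, and the invariant factors of ∂_1 are all 1, so H_0 ≅ Z.
  H_1: rank ker ∂_1 − rank ∂_2 = (9 − 6) − 0 = 3, and there is no ∂_2, so H_1 ≅ Z^3.

(K is a triangulation of a wedge of 3 circles.)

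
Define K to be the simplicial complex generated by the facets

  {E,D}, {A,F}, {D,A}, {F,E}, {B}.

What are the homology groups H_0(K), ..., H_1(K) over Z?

H_0 = Z^2,  H_1 = Z.

Fix the vertex order A < B < D < E < F and write every simplex with vertices in increasing order. Then dim K = 1 and the simplices of K are:

  0-simplices (5): A, B, D, E, F
  1-simplices (4): AD, AF, DE, EF

giving chain groups C_0 ≅ Z^5, C_1 ≅ Z^4.

∂_1: C_1 → C_0 sends each edge [p,q] (with p < q) to q − p. For instance
  ∂AF = F − A.
As a 5×4 matrix over Z this has rank 3, with invariant factors (1,1,1).

Now H_k = ker ∂_k / im ∂_{k+1}, so:

  H_0: rank C_0 − rank ∂_1 = 5 − 3 = 2, and the invariant factors of ∂_1 are all 1, so H_0 = Z^2.
  H_1: rank ker ∂_1 − rank ∂_2 = (4 − 3) − 0 = 1, and there is no ∂_2, so H_1 = Z.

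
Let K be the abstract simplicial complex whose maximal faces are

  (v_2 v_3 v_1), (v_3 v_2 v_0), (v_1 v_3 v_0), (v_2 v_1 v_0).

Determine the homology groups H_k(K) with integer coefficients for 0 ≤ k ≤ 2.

Order the vertices as v_0 < v_1 < v_2 < v_3. Listing each simplex with vertices in this order, K has dimension 2 with simplices:

  0-simplices (4): [v_0], [v_1], [v_2], [v_3]
  1-simplices (6): [v_0,v_1], [v_0,v_2], [v_0,v_3], [v_1,v_2], [v_1,v_3], [v_2,v_3]
  2-simplices (4): [v_0,v_1,v_2], [v_0,v_1,v_3], [v_0,v_2,v_3], [v_1,v_2,v_3]

giving chain groups C_0 ≅ Z^4, C_1 ≅ Z^6, C_2 ≅ Z^4.

Boundary ∂_1: C_1 → C_0 sends each edge [p,q] (with p < q) to q − p. For instance
  ∂[v_1,v_3] = [v_3] − [v_1].
The resulting 4×6 matrix has rank 3, and its Smith normal form has invariant factors (1,1,1).

Boundary ∂_2: C_2 → C_1 sends each 2-simplex [p,q,r] to [q,r] − [p,r] + [p,q]. For instance
  ∂[v_0,v_1,v_2] = [v_1,v_2] − [v_0,v_2] + [v_0,v_1],
  ∂[v_0,v_2,v_3] = [v_2,v_3] − [v_0,v_3] + [v_0,v_2].
The 6×4 boundary matrix has rank 3 and Smith normal form diag(1,1,1).

Computing H_k = (kernel of ∂_k) / (image of ∂_{k+1}):

  H_0: rank C_0 − rank ∂_1 = 4 − 3 = 1, and the invariant factors of ∂_1 are all 1, so H_0 = Z.
  H_1: rank ker ∂_1 − rank ∂_2 = (6 − 3) − 3 = 0, and the invariant factors of ∂_2 are all 1, so H_1 = 0.
  H_2: rank ker ∂_2 − rank ∂_3 = (4 − 3) − 0 = 1, and there is no ∂_3, so H_2 = Z.

H_0 ≅ Z,  H_1 = 0,  H_2 ≅ Z.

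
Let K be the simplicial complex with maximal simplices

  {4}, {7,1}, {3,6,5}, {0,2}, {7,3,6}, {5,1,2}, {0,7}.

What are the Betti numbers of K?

b_0 = 2, b_1 = 2, b_2 = 0.

Order the vertices as 0 < 1 < 2 < 3 < 4 < 5 < 6 < 7. Listing each simplex with vertices in this order, K has dimension 2 with simplices:

  0-simplices (8): [0], [1], [2], [3], [4], [5], [6], [7]
  1-simplices (11): [0,2], [0,7], [1,2], [1,5], [1,7], [2,5], [3,5], [3,6], [3,7], [5,6], [6,7]
  2-simplices (3): [1,2,5], [3,5,6], [3,6,7]

giving chain groups C_0 ≅ Z^8, C_1 ≅ Z^11, C_2 ≅ Z^3.

Boundary ∂_1: C_1 → C_0 is given by ∂[p,q] = [q] − [p]. For instance
  ∂[3,7] = [7] − [3].
The resulting 8×11 matrix has rank 6, and its Smith normal form has invariant factors (1,1,1,1,1,1).

∂_2: C_2 → C_1 sends each 2-simplex [p,q,r] to [q,r] − [p,r] + [p,q]. For instance
  ∂[3,5,6] = [5,6] − [3,6] + [3,5],
  ∂[1,2,5] = [2,5] − [1,5] + [1,2].
The resulting 11×3 matrix has rank 3, and its Smith normal form has invariant factors (1,1,1).

Reading off H_k = ker ∂_k / im ∂_{k+1}:

  H_0: rank C_0 − rank ∂_1 = 8 − 6 = 2, and the invariant factors of ∂_1 are all 1, so H_0 ≅ Z^2.
  H_1: rank ker ∂_1 − rank ∂_2 = (11 − 6) − 3 = 2, and the invariant factors of ∂_2 are all 1, so H_1 ≅ Z^2.
  H_2: rank ker ∂_2 − rank ∂_3 = (3 − 3) − 0 = 0, and there is no ∂_3, so H_2 ≅ 0.

Hence the Betti numbers are b_0 = 2, b_1 = 2, b_2 = 0.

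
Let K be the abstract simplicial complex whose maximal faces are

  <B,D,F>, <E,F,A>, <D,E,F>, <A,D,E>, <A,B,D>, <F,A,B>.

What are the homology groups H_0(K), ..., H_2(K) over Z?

Take the total order A < B < D < E < F on the vertex set. Then K (dimension 2) consists of the simplices:

  0-simplices (5): A, B, D, E, F
  1-simplices (9): AB, AD, AE, AF, BD, BF, DE, DF, EF
  2-simplices (6): ABD, ABF, ADE, AEF, BDF, DEF

Hence C_0 ≅ Z^5, C_1 ≅ Z^9, C_2 ≅ Z^6.

The boundary map ∂_1: C_1 → C_0 is given by ∂[p,q] = [q] − [p]. For instance
  ∂EF = F − E.
This gives a 5×9 integer matrix of rank 4; reducing to Smith normal form yields diagonal entries (1,1,1,1).

Boundary ∂_2: C_2 → C_1 maps a triangle to the signed sum of its edges. For instance
  ∂AEF = EF − AF + AE,
  ∂DEF = EF − DF + DE.
As a 9×6 matrix over Z this has rank 5, with invariant factors (1,1,1,1,1).

Reading off H_k = ker ∂_k / im ∂_{k+1}:

  H_0: rank C_0 − rank ∂_1 = 5 − 4 = 1, and the invariant factors of ∂_1 are all 1, so H_0 = Z.
  H_1: rank ker ∂_1 − rank ∂_2 = (9 − 4) − 5 = 0, and the invariant factors of ∂_2 are all 1, so H_1 = 0.
  H_2: rank ker ∂_2 − rank ∂_3 = (6 − 5) − 0 = 1, and there is no ∂_3, so H_2 = Z.

H_0 ≅ Z,  H_1 = 0,  H_2 ≅ Z.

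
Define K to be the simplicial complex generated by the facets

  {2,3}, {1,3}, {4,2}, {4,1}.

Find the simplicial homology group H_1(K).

H_1 ≅ Z.

K has 4 vertices, 4 edges.
rank ∂_1 = 3, rank ∂_2 = 0 ⇒ b_1 = 4 − 3 − 0 = 1. So H_1 ≅ Z.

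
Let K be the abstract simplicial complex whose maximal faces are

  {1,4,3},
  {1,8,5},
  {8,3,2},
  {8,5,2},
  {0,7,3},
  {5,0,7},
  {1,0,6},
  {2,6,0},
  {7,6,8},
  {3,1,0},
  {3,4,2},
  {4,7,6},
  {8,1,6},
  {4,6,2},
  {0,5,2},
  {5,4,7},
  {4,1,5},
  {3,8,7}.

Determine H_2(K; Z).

H_2 ≅ Z.

Order the vertices as 0 < 1 < 2 < 3 < 4 < 5 < 6 < 7 < 8. Listing each simplex with vertices in this order, K has dimension 2 with simplices:

  0-simplices (9): [0], [1], [2], [3], [4], [5], [6], [7], [8]
  1-simplices (27): (27 of them)
  2-simplices (18): [0,1,3], [0,1,6], [0,2,5], [0,2,6], [0,3,7], [0,5,7], [1,3,4], [1,4,5], [1,5,8], [1,6,8], [2,3,4], [2,3,8], [2,4,6], [2,5,8], [3,7,8], [4,5,7], [4,6,7], [6,7,8]

Hence C_0 ≅ Z^9, C_1 ≅ Z^27, C_2 ≅ Z^18.

Boundary ∂_1: C_1 → C_0 sends each edge [p,q] (with p < q) to q − p. For instance
  ∂[1,8] = [8] − [1].
This gives a 9×27 integer matrix of rank 8; reducing to Smith normal form yields diagonal entries (1,1,1,1,1,1,1,1).

The boundary map ∂_2: C_2 → C_1 acts by ∂[p,q,r] = [q,r] − [p,r] + [p,q]. For instance
  ∂[1,5,8] = [5,8] − [1,8] + [1,5],
  ∂[4,6,7] = [6,7] − [4,7] + [4,6].
As a 27×18 matrix over Z this has rank 17, with invariant factors (1,1,1,1,1,1,1,1,1,1,1,1,1,1,1,1,1).

Now H_k = ker ∂_k / im ∂_{k+1}, so:

  H_2: rank ker ∂_2 − rank ∂_3 = (18 − 17) − 0 = 1, and there is no ∂_3, so H_2 ≅ Z.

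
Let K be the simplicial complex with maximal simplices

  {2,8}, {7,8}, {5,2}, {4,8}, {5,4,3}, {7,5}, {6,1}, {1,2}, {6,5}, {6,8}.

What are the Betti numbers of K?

Fix the vertex order 1 < 2 < 3 < 4 < 5 < 6 < 7 < 8 and write every simplex with vertices in increasing order. Then dim K = 2 and the simplices of K are:

  0-simplices (8): [1], [2], [3], [4], [5], [6], [7], [8]
  1-simplices (12): [1,2], [1,6], [2,5], [2,8], [3,4], [3,5], [4,5], [4,8], [5,6], [5,7], [6,8], [7,8]
  2-simplices (1): [3,4,5]

so the chain groups are C_0 ≅ Z^8, C_1 ≅ Z^12, C_2 ≅ Z^1.

∂_1: C_1 → C_0 is given by ∂[p,q] = [q] − [p]. For instance
  ∂[1,2] = [2] − [1].
The 8×12 boundary matrix has rank 7 and Smith normal form diag(1,1,1,1,1,1,1).

∂_2: C_2 → C_1 sends each 2-simplex [p,q,r] to [q,r] − [p,r] + [p,q]. For instance
  ∂[3,4,5] = [4,5] − [3,5] + [3,4].
The 12×1 boundary matrix has rank 1 and Smith normal form diag(1).

Reading off H_k = ker ∂_k / im ∂_{k+1}:

  H_0: rank C_0 − rank ∂_1 = 8 − 7 = 1, and the invariant factors of ∂_1 are all 1, so H_0 ≅ Z.
  H_1: rank ker ∂_1 − rank ∂_2 = (12 − 7) − 1 = 4, and the invariant factors of ∂_2 are all 1, so H_1 ≅ Z^4.
  H_2: rank ker ∂_2 − rank ∂_3 = (1 − 1) − 0 = 0, and there is no ∂_3, so H_2 ≅ 0.

As a check, the Euler characteristic is 8 − 12 + 1 = -3, which agrees with 1 − 4 + 0 = -3.

Hence the Betti numbers are b_0 = 1, b_1 = 4, b_2 = 0.

b_0 = 1, b_1 = 4, b_2 = 0.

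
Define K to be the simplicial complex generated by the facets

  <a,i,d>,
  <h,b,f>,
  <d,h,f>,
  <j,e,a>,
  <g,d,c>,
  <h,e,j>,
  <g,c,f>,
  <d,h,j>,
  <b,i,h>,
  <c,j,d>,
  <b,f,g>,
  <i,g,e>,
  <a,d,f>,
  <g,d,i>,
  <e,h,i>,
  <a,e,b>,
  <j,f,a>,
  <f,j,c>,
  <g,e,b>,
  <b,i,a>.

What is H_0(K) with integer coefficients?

Order the vertices as a < b < c < d < e < f < g < h < i < j. Listing each simplex with vertices in this order, K has dimension 2 with simplices:

  0-simplices (10): a, b, c, d, e, f, g, h, i, j
  1-simplices (30): ab, ad, ae, af, ai, aj, be, bf, bg, bh, bi, cd, cf, cg, cj, df, dg, dh, di, dj, eg, eh, ei, ej, fg, fh, fj, gi, hi, hj
  2-simplices (20): abe, abi, adf, adi, aej, afj, beg, bfg, bfh, bhi, cdg, cdj, cfg, cfj, dfh, dgi, dhj, egi, ehi, ehj

Hence C_0 ≅ Z^10, C_1 ≅ Z^30, C_2 ≅ Z^20.

Boundary ∂_1: C_1 → C_0 is given by ∂[p,q] = [q] − [p].
This gives a 10×30 integer matrix of rank 9; reducing to Smith normal form yields diagonal entries (1,1,1,1,1,1,1,1,1).

Boundary ∂_2: C_2 → C_1 maps a triangle to the signed sum of its edges. For instance
  ∂cfg = fg − cg + cf,
  ∂dhj = hj − dj + dh.
The 30×20 boundary matrix has rank 20 and Smith normal form diag(1,1,1,1,1,1,1,1,1,1,1,1,1,1,1,1,1,1,1,2).

From H_k ≅ ker(∂_k) / im(∂_{k+1}) we obtain:

  H_0: rank C_0 − rank ∂_1 = 10 − 9 = 1, and the invariant factors of ∂_1 are all 1, so H_0 = Z.

H_0 ≅ Z.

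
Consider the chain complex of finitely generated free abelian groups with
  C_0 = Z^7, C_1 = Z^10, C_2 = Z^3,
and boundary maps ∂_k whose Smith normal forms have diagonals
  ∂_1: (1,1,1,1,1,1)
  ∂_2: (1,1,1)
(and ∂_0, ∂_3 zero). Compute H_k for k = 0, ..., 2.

H_0 ≅ Z,  H_1 ≅ Z,  H_2 = 0.

H_0: b_0 = 7 − 0 − 6 = 1; torsion from ∂_1 factors > 1: none. So H_0 ≅ Z.
H_1: b_1 = 10 − 6 − 3 = 1; torsion from ∂_2 factors > 1: none. So H_1 ≅ Z.
H_2: b_2 = 3 − 3 − 0 = 0; torsion from ∂_3 factors > 1: none. So H_2 ≅ 0.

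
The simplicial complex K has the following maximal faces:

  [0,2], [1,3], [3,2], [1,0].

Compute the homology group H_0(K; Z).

H_0 = Z.

Fix the vertex order 0 < 1 < 2 < 3 and write every simplex with vertices in increasing order. Then dim K = 1 and the simplices of K are:

  0-simplices (4): [0], [1], [2], [3]
  1-simplices (4): [0,1], [0,2], [1,3], [2,3]

Hence C_0 ≅ Z^4, C_1 ≅ Z^4.

The boundary map ∂_1: C_1 → C_0 sends each edge [p,q] (with p < q) to q − p.
As a 4×4 matrix over Z this has rank 3, with invariant factors (1,1,1).

Reading off H_k = ker ∂_k / im ∂_{k+1}:

  H_0: rank C_0 − rank ∂_1 = 4 − 3 = 1, and the invariant factors of ∂_1 are all 1, so H_0 = Z.

(K is a triangulation of the circle S^1.)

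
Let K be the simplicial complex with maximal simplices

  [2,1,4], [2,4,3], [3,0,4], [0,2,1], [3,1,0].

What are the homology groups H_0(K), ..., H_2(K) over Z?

H_0 ≅ Z,  H_1 ≅ Z,  H_2 = 0.

Take the total order 0 < 1 < 2 < 3 < 4 on the vertex set. Then K (dimension 2) consists of the simplices:

  0-simplices (5): [0], [1], [2], [3], [4]
  1-simplices (10): [0,1], [0,2], [0,3], [0,4], [1,2], [1,3], [1,4], [2,3], [2,4], [3,4]
  2-simplices (5): [0,1,2], [0,1,3], [0,3,4], [1,2,4], [2,3,4]

giving chain groups C_0 ≅ Z^5, C_1 ≅ Z^10, C_2 ≅ Z^5.

The boundary map ∂_1: C_1 → C_0 sends each edge [p,q] (with p < q) to q − p. For instance
  ∂[2,4] = [4] − [2].
The 5×10 boundary matrix has rank 4 and Smith normal form diag(1,1,1,1).

The boundary map ∂_2: C_2 → C_1 acts by ∂[p,q,r] = [q,r] − [p,r] + [p,q]. For instance
  ∂[2,3,4] = [3,4] − [2,4] + [2,3],
  ∂[0,1,3] = [1,3] − [0,3] + [0,1].
The resulting 10×5 matrix has rank 5, and its Smith normal form has invariant factors (1,1,1,1,1).

Reading off H_k = ker ∂_k / im ∂_{k+1}:

  H_0: rank C_0 − rank ∂_1 = 5 − 4 = 1, and the invariant factors of ∂_1 are all 1, so H_0 ≅ Z.
  H_1: rank ker ∂_1 − rank ∂_2 = (10 − 4) − 5 = 1, and the invariant factors of ∂_2 are all 1, so H_1 ≅ Z.
  H_2: rank ker ∂_2 − rank ∂_3 = (5 − 5) − 0 = 0, and there is no ∂_3, so H_2 ≅ 0.

As a check, the Euler characteristic is 5 − 10 + 5 = 0, which agrees with 1 − 1 + 0 = 0.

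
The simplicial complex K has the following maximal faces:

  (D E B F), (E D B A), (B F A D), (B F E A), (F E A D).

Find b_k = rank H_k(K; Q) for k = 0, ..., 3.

Fix the vertex order A < B < D < E < F and write every simplex with vertices in increasing order. Then dim K = 3 and the simplices of K are:

  0-simplices (5): A, B, D, E, F
  1-simplices (10): AB, AD, AE, AF, BD, BE, BF, DE, DF, EF
  2-simplices (10): ABD, ABE, ABF, ADE, ADF, AEF, BDE, BDF, BEF, DEF
  3-simplices (5): ABDE, ABDF, ABEF, ADEF, BDEF

Hence C_0 ≅ Z^5, C_1 ≅ Z^10, C_2 ≅ Z^10, C_3 ≅ Z^5.

The boundary map ∂_1: C_1 → C_0 sends each edge [p,q] (with p < q) to q − p.
As a 5×10 matrix over Z this has rank 4, with invariant factors (1,1,1,1).

∂_2: C_2 → C_1 sends each 2-simplex [p,q,r] to [q,r] − [p,r] + [p,q]. For instance
  ∂BEF = EF − BF + BE,
  ∂BDF = DF − BF + BD.
The 10×10 boundary matrix has rank 6 and Smith normal form diag(1,1,1,1,1,1).

The boundary map ∂_3: C_3 → C_2 sends each 3-simplex σ to the alternating sum Σ_i (−1)^i (σ with its i-th vertex removed). For instance
  ∂ABEF = BEF − AEF + ABF − ABE,
  ∂ADEF = DEF − AEF + ADF − ADE.
The resulting 10×5 matrix has rank 4, and its Smith normal form has invariant factors (1,1,1,1).

Reading off H_k = ker ∂_k / im ∂_{k+1}:

  H_0: rank C_0 − rank ∂_1 = 5 − 4 = 1, and the invariant factors of ∂_1 are all 1, so H_0 = Z.
  H_1: rank ker ∂_1 − rank ∂_2 = (10 − 4) − 6 = 0, and the invariant factors of ∂_2 are all 1, so H_1 = 0.
  H_2: rank ker ∂_2 − rank ∂_3 = (10 − 6) − 4 = 0, and the invariant factors of ∂_3 are all 1, so H_2 = 0.
  H_3: rank ker ∂_3 − rank ∂_4 = (5 − 4) − 0 = 1, and there is no ∂_4, so H_3 = Z.

As a check, the Euler characteristic is 5 − 10 + 10 − 5 = 0, which agrees with 1 − 0 + 0 − 1 = 0.
(K is a triangulation of the 3-sphere S^3.)

Hence the Betti numbers are b_0 = 1, b_1 = 0, b_2 = 0, b_3 = 1.

b_0 = 1, b_1 = 0, b_2 = 0, b_3 = 1.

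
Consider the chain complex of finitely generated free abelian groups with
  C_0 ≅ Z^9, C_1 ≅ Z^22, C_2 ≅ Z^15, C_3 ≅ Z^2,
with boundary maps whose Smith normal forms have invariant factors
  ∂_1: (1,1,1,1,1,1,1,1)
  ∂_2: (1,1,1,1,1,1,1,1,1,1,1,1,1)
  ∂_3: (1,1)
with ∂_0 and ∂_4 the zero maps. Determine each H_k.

H_0: b_0 = 9 − 0 − 8 = 1; torsion from ∂_1 factors > 1: none. So H_0 ≅ Z.
H_1: b_1 = 22 − 8 − 13 = 1; torsion from ∂_2 factors > 1: none. So H_1 ≅ Z.
H_2: b_2 = 15 − 13 − 2 = 0; torsion from ∂_3 factors > 1: none. So H_2 ≅ 0.
H_3: b_3 = 2 − 2 − 0 = 0; torsion from ∂_4 factors > 1: none. So H_3 ≅ 0.

H_0 ≅ Z,  H_1 ≅ Z,  H_2 = 0,  H_3 = 0.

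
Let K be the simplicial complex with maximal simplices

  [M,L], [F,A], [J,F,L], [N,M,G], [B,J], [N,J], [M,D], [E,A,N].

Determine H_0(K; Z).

Take the total order A < B < D < E < F < G < J < L < M < N on the vertex set. Then K (dimension 2) consists of the simplices:

  0-simplices (10): A, B, D, E, F, G, J, L, M, N
  1-simplices (14): AE, AF, AN, BJ, DM, EN, FJ, FL, GM, GN, JL, JN, LM, MN
  2-simplices (3): AEN, FJL, GMN

so the chain groups are C_0 ≅ Z^10, C_1 ≅ Z^14, C_2 ≅ Z^3.

The boundary map ∂_1: C_1 → C_0 sends each edge [p,q] (with p < q) to q − p. For instance
  ∂FJ = J − F.
This gives a 10×14 integer matrix of rank 9; reducing to Smith normal form yields diagonal entries (1,1,1,1,1,1,1,1,1).

The boundary map ∂_2: C_2 → C_1 acts by ∂[p,q,r] = [q,r] − [p,r] + [p,q]. For instance
  ∂FJL = JL − FL + FJ,
  ∂AEN = EN − AN + AE.
The 14×3 boundary matrix has rank 3 and Smith normal form diag(1,1,1).

Now H_k = ker ∂_k / im ∂_{k+1}, so:

  H_0: rank C_0 − rank ∂_1 = 10 − 9 = 1, and the invariant factors of ∂_1 are all 1, so H_0 ≅ Z.

H_0 = Z.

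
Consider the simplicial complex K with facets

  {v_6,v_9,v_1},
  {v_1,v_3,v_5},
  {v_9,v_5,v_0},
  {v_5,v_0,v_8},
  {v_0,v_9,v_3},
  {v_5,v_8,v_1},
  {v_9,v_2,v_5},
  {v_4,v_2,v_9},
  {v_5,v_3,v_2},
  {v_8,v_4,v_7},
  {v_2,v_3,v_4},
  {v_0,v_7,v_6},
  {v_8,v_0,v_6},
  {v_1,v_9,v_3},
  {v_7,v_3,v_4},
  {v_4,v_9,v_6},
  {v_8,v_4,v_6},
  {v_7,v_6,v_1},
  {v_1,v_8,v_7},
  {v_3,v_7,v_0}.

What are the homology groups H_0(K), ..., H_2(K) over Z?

H_0 = Z,  H_1 = Z ⊕ Z_2,  H_2 = 0.

Order the vertices as v_0 < v_1 < v_2 < v_3 < v_4 < v_5 < v_6 < v_7 < v_8 < v_9. Listing each simplex with vertices in this order, K has dimension 2 with simplices:

  0-simplices (10): [v_0], [v_1], [v_2], [v_3], [v_4], [v_5], [v_6], [v_7], [v_8], [v_9]
  1-simplices (30): (30 of them)
  2-simplices (20): (20 of them)

Hence C_0 ≅ Z^10, C_1 ≅ Z^30, C_2 ≅ Z^20.

∂_1: C_1 → C_0 sends each edge [p,q] (with p < q) to q − p. For instance
  ∂[v_2,v_9] = [v_9] − [v_2].
The resulting 10×30 matrix has rank 9, and its Smith normal form has invariant factors (1,1,1,1,1,1,1,1,1).

∂_2: C_2 → C_1 maps a triangle to the signed sum of its edges. For instance
  ∂[v_0,v_3,v_7] = [v_3,v_7] − [v_0,v_7] + [v_0,v_3],
  ∂[v_4,v_6,v_9] = [v_6,v_9] − [v_4,v_9] + [v_4,v_6].
This gives a 30×20 integer matrix of rank 20; reducing to Smith normal form yields diagonal entries (1,1,1,1,1,1,1,1,1,1,1,1,1,1,1,1,1,1,1,2).

Computing H_k = (kernel of ∂_k) / (image of ∂_{k+1}):

  H_0: rank C_0 − rank ∂_1 = 10 − 9 = 1, and the invariant factors of ∂_1 are all 1, so H_0 = Z.
  H_1: rank ker ∂_1 − rank ∂_2 = (30 − 9) − 20 = 1, and ∂_2 has invariant factor 2 > 1, so H_1 = Z ⊕ Z_2.
  H_2: rank ker ∂_2 − rank ∂_3 = (20 − 20) − 0 = 0, and there is no ∂_3, so H_2 = 0.

As a check, the Euler characteristic is 10 − 30 + 20 = 0, which agrees with 1 − 1 + 0 = 0.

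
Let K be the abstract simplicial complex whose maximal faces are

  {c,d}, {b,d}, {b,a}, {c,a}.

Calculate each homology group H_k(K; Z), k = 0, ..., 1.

Fix the vertex order a < b < c < d and write every simplex with vertices in increasing order. Then dim K = 1 and the simplices of K are:

  0-simplices (4): a, b, c, d
  1-simplices (4): ab, ac, bd, cd

giving chain groups C_0 ≅ Z^4, C_1 ≅ Z^4.

The boundary map ∂_1: C_1 → C_0 sends each edge [p,q] (with p < q) to q − p. For instance
  ∂ac = c − a.
The resulting 4×4 matrix has rank 3, and its Smith normal form has invariant factors (1,1,1).

Reading off H_k = ker ∂_k / im ∂_{k+1}:

  H_0: rank C_0 − rank ∂_1 = 4 − 3 = 1, and the invariant factors of ∂_1 are all 1, so H_0 ≅ Z.
  H_1: rank ker ∂_1 − rank ∂_2 = (4 − 3) − 0 = 1, and there is no ∂_2, so H_1 ≅ Z.

H_0 = Z,  H_1 = Z.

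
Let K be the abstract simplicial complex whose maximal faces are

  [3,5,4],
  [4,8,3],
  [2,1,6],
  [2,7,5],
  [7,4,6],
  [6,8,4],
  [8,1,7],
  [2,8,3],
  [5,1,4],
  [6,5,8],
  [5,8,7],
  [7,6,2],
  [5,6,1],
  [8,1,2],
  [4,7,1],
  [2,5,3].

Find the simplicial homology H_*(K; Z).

Fix the vertex order 1 < 2 < 3 < 4 < 5 < 6 < 7 < 8 and write every simplex with vertices in increasing order. Then dim K = 2 and the simplices of K are:

  0-simplices (8): [1], [2], [3], [4], [5], [6], [7], [8]
  1-simplices (24): (24 of them)
  2-simplices (16): [1,2,6], [1,2,8], [1,4,5], [1,4,7], [1,5,6], [1,7,8], [2,3,5], [2,3,8], [2,5,7], [2,6,7], [3,4,5], [3,4,8], [4,6,7], [4,6,8], [5,6,8], [5,7,8]

giving chain groups C_0 ≅ Z^8, C_1 ≅ Z^24, C_2 ≅ Z^16.

The boundary map ∂_1: C_1 → C_0 is given by ∂[p,q] = [q] − [p]. For instance
  ∂[5,6] = [6] − [5].
The 8×24 boundary matrix has rank 7 and Smith normal form diag(1,1,1,1,1,1,1).

∂_2: C_2 → C_1 acts by ∂[p,q,r] = [q,r] − [p,r] + [p,q]. For instance
  ∂[3,4,5] = [4,5] − [3,5] + [3,4],
  ∂[5,7,8] = [7,8] − [5,8] + [5,7].
The 24×16 boundary matrix has rank 15 and Smith normal form diag(1,1,1,1,1,1,1,1,1,1,1,1,1,1,1).

From H_k ≅ ker(∂_k) / im(∂_{k+1}) we obtain:

  H_0: rank C_0 − rank ∂_1 = 8 − 7 = 1, and the invariant factors of ∂_1 are all 1, so H_0 ≅ Z.
  H_1: rank ker ∂_1 − rank ∂_2 = (24 − 7) − 15 = 2, and the invariant factors of ∂_2 are all 1, so H_1 ≅ Z^2.
  H_2: rank ker ∂_2 − rank ∂_3 = (16 − 15) − 0 = 1, and there is no ∂_3, so H_2 ≅ Z.

As a check, the Euler characteristic is 8 − 24 + 16 = 0, which agrees with 1 − 2 + 1 = 0.
(K is a triangulation of the torus T^2.)

H_0 = Z,  H_1 = Z^2,  H_2 = Z.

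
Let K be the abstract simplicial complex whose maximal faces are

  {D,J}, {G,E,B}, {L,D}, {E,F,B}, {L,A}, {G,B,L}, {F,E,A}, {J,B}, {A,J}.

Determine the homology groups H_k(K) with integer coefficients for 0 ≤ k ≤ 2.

K has 8 vertices, 14 edges, 4 triangles.
rank ∂_0 = 0, rank ∂_1 = 7 ⇒ b_0 = 8 − 0 − 7 = 1; all invariant factors of ∂_1 are 1 so no torsion. So H_0 = Z.
rank ∂_1 = 7, rank ∂_2 = 4 ⇒ b_1 = 14 − 7 − 4 = 3; all invariant factors of ∂_2 are 1 so no torsion. So H_1 = Z^3.
rank ∂_2 = 4, rank ∂_3 = 0 ⇒ b_2 = 4 − 4 − 0 = 0. So H_2 = 0.

H_0 = Z,  H_1 = Z^3,  H_2 = 0.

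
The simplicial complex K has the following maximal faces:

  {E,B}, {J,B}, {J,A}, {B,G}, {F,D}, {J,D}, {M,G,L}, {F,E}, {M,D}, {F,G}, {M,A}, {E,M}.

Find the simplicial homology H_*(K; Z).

Take the total order A < B < D < E < F < G < J < L < M on the vertex set. Then K (dimension 2) consists of the simplices:

  0-simplices (9): A, B, D, E, F, G, J, L, M
  1-simplices (14): AJ, AM, BE, BG, BJ, DF, DJ, DM, EF, EM, FG, GL, GM, LM
  2-simplices (1): GLM

giving chain groups C_0 ≅ Z^9, C_1 ≅ Z^14, C_2 ≅ Z^1.

The boundary map ∂_1: C_1 → C_0 sends each edge [p,q] (with p < q) to q − p.
The resulting 9×14 matrix has rank 8, and its Smith normal form has invariant factors (1,1,1,1,1,1,1,1).

Boundary ∂_2: C_2 → C_1 acts by ∂[p,q,r] = [q,r] − [p,r] + [p,q]. For instance
  ∂GLM = LM − GM + GL.
The resulting 14×1 matrix has rank 1, and its Smith normal form has invariant factors (1).

From H_k ≅ ker(∂_k) / im(∂_{k+1}) we obtain:

  H_0: rank C_0 − rank ∂_1 = 9 − 8 = 1, and the invariant factors of ∂_1 are all 1, so H_0 ≅ Z.
  H_1: rank ker ∂_1 − rank ∂_2 = (14 − 8) − 1 = 5, and the invariant factors of ∂_2 are all 1, so H_1 ≅ Z^5.
  H_2: rank ker ∂_2 − rank ∂_3 = (1 − 1) − 0 = 0, and there is no ∂_3, so H_2 ≅ 0.

H_0 ≅ Z,  H_1 ≅ Z^5,  H_2 = 0.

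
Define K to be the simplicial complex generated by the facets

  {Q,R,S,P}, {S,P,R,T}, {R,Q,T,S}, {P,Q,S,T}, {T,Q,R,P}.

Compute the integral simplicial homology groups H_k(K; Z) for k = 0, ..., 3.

Order the vertices as P < Q < R < S < T. Listing each simplex with vertices in this order, K has dimension 3 with simplices:

  0-simplices (5): P, Q, R, S, T
  1-simplices (10): PQ, PR, PS, PT, QR, QS, QT, RS, RT, ST
  2-simplices (10): PQR, PQS, PQT, PRS, PRT, PST, QRS, QRT, QST, RST
  3-simplices (5): PQRS, PQRT, PQST, PRST, QRST

so the chain groups are C_0 ≅ Z^5, C_1 ≅ Z^10, C_2 ≅ Z^10, C_3 ≅ Z^5.

The boundary map ∂_1: C_1 → C_0 maps an edge to its endpoints' difference, ∂[p,q] = q − p.
As a 5×10 matrix over Z this has rank 4, with invariant factors (1,1,1,1).

∂_2: C_2 → C_1 acts by ∂[p,q,r] = [q,r] − [p,r] + [p,q]. For instance
  ∂PQR = QR − PR + PQ,
  ∂QRT = RT − QT + QR.
The 10×10 boundary matrix has rank 6 and Smith normal form diag(1,1,1,1,1,1).

Boundary ∂_3: C_3 → C_2 sends each 3-simplex σ to the alternating sum Σ_i (−1)^i (σ with its i-th vertex removed). For instance
  ∂PRST = RST − PST + PRT − PRS,
  ∂PQST = QST − PST + PQT − PQS.
The resulting 10×5 matrix has rank 4, and its Smith normal form has invariant factors (1,1,1,1).

Computing H_k = (kernel of ∂_k) / (image of ∂_{k+1}):

  H_0: rank C_0 − rank ∂_1 = 5 − 4 = 1, and the invariant factors of ∂_1 are all 1, so H_0 = Z.
  H_1: rank ker ∂_1 − rank ∂_2 = (10 − 4) − 6 = 0, and the invariant factors of ∂_2 are all 1, so H_1 = 0.
  H_2: rank ker ∂_2 − rank ∂_3 = (10 − 6) − 4 = 0, and the invariant factors of ∂_3 are all 1, so H_2 = 0.
  H_3: rank ker ∂_3 − rank ∂_4 = (5 − 4) − 0 = 1, and there is no ∂_4, so H_3 = Z.

As a check, the Euler characteristic is 5 − 10 + 10 − 5 = 0, which agrees with 1 − 0 + 0 − 1 = 0.

H_0 ≅ Z,  H_1 = 0,  H_2 = 0,  H_3 ≅ Z.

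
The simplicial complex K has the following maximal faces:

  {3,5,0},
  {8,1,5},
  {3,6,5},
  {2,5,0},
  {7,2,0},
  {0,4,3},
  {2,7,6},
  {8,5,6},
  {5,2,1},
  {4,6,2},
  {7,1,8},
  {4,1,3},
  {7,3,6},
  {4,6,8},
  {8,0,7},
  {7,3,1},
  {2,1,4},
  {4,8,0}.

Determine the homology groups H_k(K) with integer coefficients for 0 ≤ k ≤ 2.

H_0 ≅ Z,  H_1 ≅ Z^2,  H_2 ≅ Z.

We work with the vertex ordering 0 < 1 < 2 < 3 < 4 < 5 < 6 < 7 < 8. The simplices of K, each written with vertices in increasing order, are:

  0-simplices (9): [0], [1], [2], [3], [4], [5], [6], [7], [8]
  1-simplices (27): (27 of them)
  2-simplices (18): [0,2,5], [0,2,7], [0,3,4], [0,3,5], [0,4,8], [0,7,8], [1,2,4], [1,2,5], [1,3,4], [1,3,7], [1,5,8], [1,7,8], [2,4,6], [2,6,7], [3,5,6], [3,6,7], [4,6,8], [5,6,8]

so the chain groups are C_0 ≅ Z^9, C_1 ≅ Z^27, C_2 ≅ Z^18.

The boundary map ∂_1: C_1 → C_0 is given by ∂[p,q] = [q] − [p].
The 9×27 boundary matrix has rank 8 and Smith normal form diag(1,1,1,1,1,1,1,1).

∂_2: C_2 → C_1 acts by ∂[p,q,r] = [q,r] − [p,r] + [p,q]. For instance
  ∂[1,7,8] = [7,8] − [1,8] + [1,7],
  ∂[1,3,7] = [3,7] − [1,7] + [1,3].
This gives a 27×18 integer matrix of rank 17; reducing to Smith normal form yields diagonal entries (1,1,1,1,1,1,1,1,1,1,1,1,1,1,1,1,1).

Computing H_k = (kernel of ∂_k) / (image of ∂_{k+1}):

  H_0: rank C_0 − rank ∂_1 = 9 − 8 = 1, and the invariant factors of ∂_1 are all 1, so H_0 = Z.
  H_1: rank ker ∂_1 − rank ∂_2 = (27 − 8) − 17 = 2, and the invariant factors of ∂_2 are all 1, so H_1 = Z^2.
  H_2: rank ker ∂_2 − rank ∂_3 = (18 − 17) − 0 = 1, and there is no ∂_3, so H_2 = Z.

As a check, the Euler characteristic is 9 − 27 + 18 = 0, which agrees with 1 − 2 + 1 = 0.
(K is a triangulation of the torus T^2.)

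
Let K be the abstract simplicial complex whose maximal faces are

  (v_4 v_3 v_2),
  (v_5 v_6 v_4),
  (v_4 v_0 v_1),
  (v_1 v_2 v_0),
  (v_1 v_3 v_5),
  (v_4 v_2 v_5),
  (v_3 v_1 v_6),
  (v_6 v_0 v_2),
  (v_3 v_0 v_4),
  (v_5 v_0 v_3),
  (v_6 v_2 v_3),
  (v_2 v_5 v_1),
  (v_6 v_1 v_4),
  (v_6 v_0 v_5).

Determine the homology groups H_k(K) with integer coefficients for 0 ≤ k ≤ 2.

Fix the vertex order v_0 < v_1 < v_2 < v_3 < v_4 < v_5 < v_6 and write every simplex with vertices in increasing order. Then dim K = 2 and the simplices of K are:

  0-simplices (7): [v_0], [v_1], [v_2], [v_3], [v_4], [v_5], [v_6]
  1-simplices (21): (21 of them)
  2-simplices (14): (14 of them)

giving chain groups C_0 ≅ Z^7, C_1 ≅ Z^21, C_2 ≅ Z^14.

The boundary map ∂_1: C_1 → C_0 sends each edge [p,q] (with p < q) to q − p.
The 7×21 boundary matrix has rank 6 and Smith normal form diag(1,1,1,1,1,1).

Boundary ∂_2: C_2 → C_1 maps a triangle to the signed sum of its edges. For instance
  ∂[v_1,v_3,v_6] = [v_3,v_6] − [v_1,v_6] + [v_1,v_3],
  ∂[v_0,v_5,v_6] = [v_5,v_6] − [v_0,v_6] + [v_0,v_5].
The resulting 21×14 matrix has rank 13, and its Smith normal form has invariant factors (1,1,1,1,1,1,1,1,1,1,1,1,1).

Reading off H_k = ker ∂_k / im ∂_{k+1}:

  H_0: rank C_0 − rank ∂_1 = 7 − 6 = 1, and the invariant factors of ∂_1 are all 1, so H_0 = Z.
  H_1: rank ker ∂_1 − rank ∂_2 = (21 − 6) − 13 = 2, and the invariant factors of ∂_2 are all 1, so H_1 = Z^2.
  H_2: rank ker ∂_2 − rank ∂_3 = (14 − 13) − 0 = 1, and there is no ∂_3, so H_2 = Z.

(K is a triangulation of the torus T^2.)

H_0 ≅ Z,  H_1 ≅ Z^2,  H_2 ≅ Z.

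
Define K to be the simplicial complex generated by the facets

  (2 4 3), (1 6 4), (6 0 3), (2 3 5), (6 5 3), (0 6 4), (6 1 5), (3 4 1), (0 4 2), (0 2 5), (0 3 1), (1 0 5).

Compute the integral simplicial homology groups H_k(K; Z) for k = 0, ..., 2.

H_0 ≅ Z,  H_1 ≅ Z/2Z,  H_2 = 0.

K has 7 vertices, 18 edges, 12 triangles.
rank ∂_0 = 0, rank ∂_1 = 6 ⇒ b_0 = 7 − 0 − 6 = 1; all invariant factors of ∂_1 are 1 so no torsion. So H_0 = Z.
rank ∂_1 = 6, rank ∂_2 = 12 ⇒ b_1 = 18 − 6 − 12 = 0; ∂_2 has invariant factor(s) [2] giving torsion. So H_1 = Z/2Z.
rank ∂_2 = 12, rank ∂_3 = 0 ⇒ b_2 = 12 − 12 − 0 = 0. So H_2 = 0.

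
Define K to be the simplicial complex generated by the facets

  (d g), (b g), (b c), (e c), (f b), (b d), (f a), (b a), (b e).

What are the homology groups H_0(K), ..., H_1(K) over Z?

Take the total order a < b < c < d < e < f < g on the vertex set. Then K (dimension 1) consists of the simplices:

  0-simplices (7): a, b, c, d, e, f, g
  1-simplices (9): ab, af, bc, bd, be, bf, bg, ce, dg

so the chain groups are C_0 ≅ Z^7, C_1 ≅ Z^9.

Boundary ∂_1: C_1 → C_0 maps an edge to its endpoints' difference, ∂[p,q] = q − p.
This gives a 7×9 integer matrix of rank 6; reducing to Smith normal form yields diagonal entries (1,1,1,1,1,1).

Computing H_k = (kernel of ∂_k) / (image of ∂_{k+1}):

  H_0: rank C_0 − rank ∂_1 = 7 − 6 = 1, and the invariant factors of ∂_1 are all 1, so H_0 ≅ Z.
  H_1: rank ker ∂_1 − rank ∂_2 = (9 − 6) − 0 = 3, and there is no ∂_2, so H_1 ≅ Z^3.

H_0 ≅ Z,  H_1 ≅ Z^3.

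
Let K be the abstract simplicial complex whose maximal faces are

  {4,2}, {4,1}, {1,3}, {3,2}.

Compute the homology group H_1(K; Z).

K has 4 vertices, 4 edges.
rank ∂_1 = 3, rank ∂_2 = 0 ⇒ b_1 = 4 − 3 − 0 = 1. So H_1 ≅ Z.

H_1 = Z.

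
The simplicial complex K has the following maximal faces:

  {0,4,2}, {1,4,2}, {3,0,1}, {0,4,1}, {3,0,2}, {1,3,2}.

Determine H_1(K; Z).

Take the total order 0 < 1 < 2 < 3 < 4 on the vertex set. Then K (dimension 2) consists of the simplices:

  0-simplices (5): [0], [1], [2], [3], [4]
  1-simplices (9): [0,1], [0,2], [0,3], [0,4], [1,2], [1,3], [1,4], [2,3], [2,4]
  2-simplices (6): [0,1,3], [0,1,4], [0,2,3], [0,2,4], [1,2,3], [1,2,4]

so the chain groups are C_0 ≅ Z^5, C_1 ≅ Z^9, C_2 ≅ Z^6.

Boundary ∂_1: C_1 → C_0 is given by ∂[p,q] = [q] − [p]. For instance
  ∂[0,4] = [4] − [0].
The resulting 5×9 matrix has rank 4, and its Smith normal form has invariant factors (1,1,1,1).

The boundary map ∂_2: C_2 → C_1 maps a triangle to the signed sum of its edges. For instance
  ∂[0,2,4] = [2,4] − [0,4] + [0,2],
  ∂[1,2,4] = [2,4] − [1,4] + [1,2].
The resulting 9×6 matrix has rank 5, and its Smith normal form has invariant factors (1,1,1,1,1).

From H_k ≅ ker(∂_k) / im(∂_{k+1}) we obtain:

  H_1: rank ker ∂_1 − rank ∂_2 = (9 − 4) − 5 = 0, and the invariant factors of ∂_2 are all 1, so H_1 ≅ 0.

H_1 ≅ 0.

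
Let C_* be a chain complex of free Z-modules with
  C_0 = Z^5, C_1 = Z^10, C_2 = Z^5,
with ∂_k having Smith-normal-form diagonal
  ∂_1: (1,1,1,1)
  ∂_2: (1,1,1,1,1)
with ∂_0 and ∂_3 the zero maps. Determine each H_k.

H_0 = Z,  H_1 = Z,  H_2 = 0.

H_0: b_0 = 5 − 0 − 4 = 1; torsion from ∂_1 factors > 1: none. So H_0 = Z.
H_1: b_1 = 10 − 4 − 5 = 1; torsion from ∂_2 factors > 1: none. So H_1 = Z.
H_2: b_2 = 5 − 5 − 0 = 0; torsion from ∂_3 factors > 1: none. So H_2 = 0.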